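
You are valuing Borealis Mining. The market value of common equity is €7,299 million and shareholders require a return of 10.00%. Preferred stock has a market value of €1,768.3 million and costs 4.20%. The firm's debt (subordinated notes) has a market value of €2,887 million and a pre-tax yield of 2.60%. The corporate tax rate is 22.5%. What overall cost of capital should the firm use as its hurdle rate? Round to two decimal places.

Total capital V = 7299 + 1768.3 + 2887 = 11954.3.
Equity: weight = 7299/11954.3 = 0.6106; cost = 10%.
Preferred: weight = 1768.3/11954.3 = 0.1479; cost = 4.2%.
Subordinated notes: weight = 2887/11954.3 = 0.2415; after-tax cost = 2.6% × (1 − 22.5%) = 2.0150%.
WACC = 0.6106 × 10.0000% + 0.1479 × 4.2000% + 0.2415 × 2.0150% = 7.2137%.

7.21%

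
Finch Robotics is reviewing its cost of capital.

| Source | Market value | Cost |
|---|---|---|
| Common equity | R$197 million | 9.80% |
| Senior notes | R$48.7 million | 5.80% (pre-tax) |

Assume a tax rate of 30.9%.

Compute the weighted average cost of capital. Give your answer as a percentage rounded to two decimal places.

8.65%

Total capital V = 197 + 48.7 = 245.7.
Equity: weight = 197/245.7 = 0.8018; cost = 9.8%.
Senior notes: weight = 48.7/245.7 = 0.1982; after-tax cost = 5.8% × (1 − 30.9%) = 4.0078%.
WACC = 0.8018 × 9.8000% + 0.1982 × 4.0078% = 8.6519%.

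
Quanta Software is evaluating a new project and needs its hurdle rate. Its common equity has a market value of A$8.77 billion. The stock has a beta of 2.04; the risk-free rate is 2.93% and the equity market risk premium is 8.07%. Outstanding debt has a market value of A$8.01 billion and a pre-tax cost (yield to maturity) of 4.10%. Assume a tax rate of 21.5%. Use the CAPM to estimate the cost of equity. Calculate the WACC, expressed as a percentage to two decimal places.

11.67%

Cost of equity via CAPM: Re = 2.93% + 2.04 × 8.07% = 19.3928%.
Total capital V = 8.77 + 8.01 = 16.78.
Equity: weight = 8.77/16.78 = 0.5226; cost = 19.3928%.
Debt: weight = 8.01/16.78 = 0.4774; after-tax cost = 4.1% × (1 − 21.5%) = 3.2185%.
WACC = 0.5226 × 19.3928% + 0.4774 × 3.2185% = 11.6719%.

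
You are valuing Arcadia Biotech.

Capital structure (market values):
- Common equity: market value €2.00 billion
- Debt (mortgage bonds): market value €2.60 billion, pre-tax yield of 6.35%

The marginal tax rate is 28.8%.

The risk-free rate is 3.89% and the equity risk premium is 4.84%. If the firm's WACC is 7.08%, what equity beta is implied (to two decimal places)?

Total capital V = 2 + 2.6 = 4.6.
Equity weight = 2/4.6 = 0.4348.
Mortgage bonds weight = 2.6/4.6 = 0.5652.
Debt contribution = 0.5652 × 6.35% × (1 − 28.8%) = 2.5555%.
Required equity contribution = 7.08% − 2.5555% = 4.5245%  ⇒  Re = 10.4064%.
CAPM: 10.4064% = 3.89% + β × 4.84%  ⇒  β = 1.3464.

1.35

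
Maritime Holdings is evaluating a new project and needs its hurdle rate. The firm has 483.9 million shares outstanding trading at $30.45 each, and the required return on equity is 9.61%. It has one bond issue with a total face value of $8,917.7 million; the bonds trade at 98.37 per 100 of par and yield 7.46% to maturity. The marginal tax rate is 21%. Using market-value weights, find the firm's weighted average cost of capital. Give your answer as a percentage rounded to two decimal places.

8.22%

Market value of equity E = 30.45 × 483.9m = 14734.755m. Market value of debt D = 8917.7m × 98.37/100 = 8772.34149m.
Total capital V = 14734.755 + 8772.34149 = 23507.09649.
Equity: weight = 14734.755/23507.09649 = 0.6268; cost = 9.61%.
Bonds outstanding: weight = 8772.34149/23507.09649 = 0.3732; after-tax cost = 7.46% × (1 − 21%) = 5.8934%.
WACC = 0.6268 × 9.6100% + 0.3732 × 5.8934% = 8.2230%.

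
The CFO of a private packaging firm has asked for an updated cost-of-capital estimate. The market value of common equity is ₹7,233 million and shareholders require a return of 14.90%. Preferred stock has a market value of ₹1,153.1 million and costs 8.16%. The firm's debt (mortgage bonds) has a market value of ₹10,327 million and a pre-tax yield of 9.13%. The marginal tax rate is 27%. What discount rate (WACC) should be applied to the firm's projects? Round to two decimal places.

9.94%

Total capital V = 7233 + 1153.1 + 10327 = 18713.1.
Equity: weight = 7233/18713.1 = 0.3865; cost = 14.9%.
Preferred: weight = 1153.1/18713.1 = 0.0616; cost = 8.16%.
Mortgage bonds: weight = 10327/18713.1 = 0.5519; after-tax cost = 9.13% × (1 − 27%) = 6.6649%.
WACC = 0.3865 × 14.9000% + 0.0616 × 8.1600% + 0.5519 × 6.6649% = 9.9401%.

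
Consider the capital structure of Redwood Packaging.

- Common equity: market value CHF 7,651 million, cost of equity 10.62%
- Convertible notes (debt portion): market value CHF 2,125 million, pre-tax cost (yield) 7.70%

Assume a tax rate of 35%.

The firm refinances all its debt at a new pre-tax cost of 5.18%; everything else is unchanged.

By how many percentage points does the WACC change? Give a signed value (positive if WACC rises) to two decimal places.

Current WACC:
Total capital V = 7651 + 2125 = 9776.
Equity: weight = 7651/9776 = 0.7826; cost = 10.62%.
Convertible notes (debt portion): weight = 2125/9776 = 0.2174; after-tax cost = 7.7% × (1 − 35%) = 5.0050%.
WACC = 0.7826 × 10.6200% + 0.2174 × 5.0050% = 9.3995%.
After the change:
Total capital V = 7651 + 2125 = 9776.
Equity: weight = 7651/9776 = 0.7826; cost = 10.62%.
Convertible notes (debt portion): weight = 2125/9776 = 0.2174; after-tax cost = 5.18% × (1 − 35%) = 3.3670%.
WACC = 0.7826 × 10.6200% + 0.2174 × 3.3670% = 9.0434%.
Change in WACC = 9.0434% − 9.3995% = -0.3561 pp.

-0.36 pp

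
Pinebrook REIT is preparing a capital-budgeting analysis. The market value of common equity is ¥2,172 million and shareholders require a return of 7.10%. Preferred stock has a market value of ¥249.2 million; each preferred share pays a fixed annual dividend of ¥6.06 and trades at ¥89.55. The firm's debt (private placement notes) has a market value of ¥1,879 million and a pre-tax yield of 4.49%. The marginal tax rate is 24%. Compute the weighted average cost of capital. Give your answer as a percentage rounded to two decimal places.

5.47%

Cost of preferred: Rp = 6.06 / 89.55 = 6.7672%.
Total capital V = 2172 + 249.2 + 1879 = 4300.2.
Equity: weight = 2172/4300.2 = 0.5051; cost = 7.1%.
Preferred: weight = 249.2/4300.2 = 0.0580; cost = 6.7672%.
Private placement notes: weight = 1879/4300.2 = 0.4370; after-tax cost = 4.49% × (1 − 24%) = 3.4124%.
WACC = 0.5051 × 7.1000% + 0.0580 × 6.7672% + 0.4370 × 3.4124% = 5.4694%.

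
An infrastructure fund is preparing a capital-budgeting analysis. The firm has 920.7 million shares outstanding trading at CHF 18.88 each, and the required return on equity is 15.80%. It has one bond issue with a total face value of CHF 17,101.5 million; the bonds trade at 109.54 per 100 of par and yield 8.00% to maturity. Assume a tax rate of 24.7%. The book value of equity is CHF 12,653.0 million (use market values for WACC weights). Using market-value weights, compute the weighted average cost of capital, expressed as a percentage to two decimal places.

10.73%

Market value of equity E = 18.88 × 920.7m = 17382.816m. Market value of debt D = 17101.5m × 109.54/100 = 18732.9831m.
Total capital V = 17382.816 + 18732.9831 = 36115.7991.
Equity: weight = 17382.816/36115.7991 = 0.4813; cost = 15.8%.
Bonds outstanding: weight = 18732.9831/36115.7991 = 0.5187; after-tax cost = 8% × (1 − 24.7%) = 6.0240%.
WACC = 0.4813 × 15.8000% + 0.5187 × 6.0240% = 10.7293%.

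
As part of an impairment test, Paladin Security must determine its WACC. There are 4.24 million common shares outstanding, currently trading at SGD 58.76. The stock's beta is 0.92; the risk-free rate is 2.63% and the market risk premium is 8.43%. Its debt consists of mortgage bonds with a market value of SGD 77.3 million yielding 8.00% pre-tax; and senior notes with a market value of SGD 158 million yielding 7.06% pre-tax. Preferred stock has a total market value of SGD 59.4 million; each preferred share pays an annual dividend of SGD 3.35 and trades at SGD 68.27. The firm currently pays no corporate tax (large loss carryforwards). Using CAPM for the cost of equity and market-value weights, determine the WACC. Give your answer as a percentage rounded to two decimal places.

Cost of equity via CAPM: Re = 2.63% + 0.92 × 8.43% = 10.3856%.
Cost of preferred: Rp = 3.35 / 68.27 = 4.9070%.
Market value of equity E = 58.76 × 4.24m = 249.1424m.
Total capital V = 249.1424 + 59.4 + 77.3 + 158 = 543.8424.
Equity: weight = 249.1424/543.8424 = 0.4581; cost = 10.3856%.
Preferred: weight = 59.4/543.8424 = 0.1092; cost = 4.907%.
Mortgage bonds: weight = 77.3/543.8424 = 0.1421; after-tax cost = 8% × (1 − 0%) = 8.0000%.
Senior notes: weight = 158/543.8424 = 0.2905; after-tax cost = 7.06% × (1 − 0%) = 7.0600%.
WACC = 0.4581 × 10.3856% + 0.1092 × 4.9070% + 0.1421 × 8.0000% + 0.2905 × 7.0600% = 8.4820%.

8.48%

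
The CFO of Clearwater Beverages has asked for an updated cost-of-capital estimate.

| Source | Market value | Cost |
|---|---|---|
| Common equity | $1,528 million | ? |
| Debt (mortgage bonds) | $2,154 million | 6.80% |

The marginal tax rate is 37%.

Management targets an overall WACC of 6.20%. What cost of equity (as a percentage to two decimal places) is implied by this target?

8.90%

Total capital V = 1528 + 2154 = 3682.
Equity weight = 1528/3682 = 0.4150.
Mortgage bonds weight = 2154/3682 = 0.5850.
Debt contribution = 0.5850 × 6.8% × (1 − 37%) = 2.5062%.
Required equity contribution = 6.2% − 2.5062% = 3.6938%.
Re = 3.6938% / 0.4150 = 8.9010%.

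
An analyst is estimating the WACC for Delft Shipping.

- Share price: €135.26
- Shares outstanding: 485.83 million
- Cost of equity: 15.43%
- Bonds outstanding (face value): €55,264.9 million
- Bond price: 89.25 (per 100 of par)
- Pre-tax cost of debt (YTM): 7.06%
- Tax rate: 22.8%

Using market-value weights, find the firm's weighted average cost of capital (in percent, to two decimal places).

11.15%

Market value of equity E = 135.26 × 485.83m = 65713.3658m. Market value of debt D = 55264.9m × 89.25/100 = 49323.92325m.
Total capital V = 65713.3658 + 49323.92325 = 115037.28905.
Equity: weight = 65713.3658/115037.28905 = 0.5712; cost = 15.43%.
Bonds outstanding: weight = 49323.92325/115037.28905 = 0.4288; after-tax cost = 7.06% × (1 − 22.8%) = 5.4503%.
WACC = 0.5712 × 15.4300% + 0.4288 × 5.4503% = 11.1511%.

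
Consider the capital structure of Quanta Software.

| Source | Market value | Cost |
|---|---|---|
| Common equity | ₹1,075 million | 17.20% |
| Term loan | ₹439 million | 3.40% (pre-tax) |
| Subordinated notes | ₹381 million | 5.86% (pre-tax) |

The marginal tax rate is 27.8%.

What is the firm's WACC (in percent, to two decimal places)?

11.18%

Total capital V = 1075 + 439 + 381 = 1895.
Equity: weight = 1075/1895 = 0.5673; cost = 17.2%.
Term loan: weight = 439/1895 = 0.2317; after-tax cost = 3.4% × (1 − 27.8%) = 2.4548%.
Subordinated notes: weight = 381/1895 = 0.2011; after-tax cost = 5.86% × (1 − 27.8%) = 4.2309%.
WACC = 0.5673 × 17.2000% + 0.2317 × 2.4548% + 0.2011 × 4.2309% = 11.1766%.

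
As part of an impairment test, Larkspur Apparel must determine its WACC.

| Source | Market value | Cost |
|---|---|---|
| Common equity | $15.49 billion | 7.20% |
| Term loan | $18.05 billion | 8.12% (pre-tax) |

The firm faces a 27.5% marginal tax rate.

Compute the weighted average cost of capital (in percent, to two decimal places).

6.49%

Total capital V = 15.49 + 18.05 = 33.54.
Equity: weight = 15.49/33.54 = 0.4618; cost = 7.2%.
Term loan: weight = 18.05/33.54 = 0.5382; after-tax cost = 8.12% × (1 − 27.5%) = 5.8870%.
WACC = 0.4618 × 7.2000% + 0.5382 × 5.8870% = 6.4934%.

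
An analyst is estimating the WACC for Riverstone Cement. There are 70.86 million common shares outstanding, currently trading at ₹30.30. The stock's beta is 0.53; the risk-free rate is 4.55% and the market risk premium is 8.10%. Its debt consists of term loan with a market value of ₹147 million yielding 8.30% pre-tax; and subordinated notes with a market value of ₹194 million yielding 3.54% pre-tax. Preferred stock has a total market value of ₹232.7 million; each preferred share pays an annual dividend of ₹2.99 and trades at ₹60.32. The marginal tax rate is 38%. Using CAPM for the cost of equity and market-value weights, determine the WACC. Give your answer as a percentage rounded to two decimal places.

Cost of equity via CAPM: Re = 4.55% + 0.53 × 8.1% = 8.8430%.
Cost of preferred: Rp = 2.99 / 60.32 = 4.9569%.
Market value of equity E = 30.3 × 70.86m = 2147.058m.
Total capital V = 2147.058 + 232.7 + 147 + 194 = 2720.758.
Equity: weight = 2147.058/2720.758 = 0.7891; cost = 8.843%.
Preferred: weight = 232.7/2720.758 = 0.0855; cost = 4.9569%.
Term loan: weight = 147/2720.758 = 0.0540; after-tax cost = 8.3% × (1 − 38%) = 5.1460%.
Subordinated notes: weight = 194/2720.758 = 0.0713; after-tax cost = 3.54% × (1 − 38%) = 2.1948%.
WACC = 0.7891 × 8.8430% + 0.0855 × 4.9569% + 0.0540 × 5.1460% + 0.0713 × 2.1948% = 7.8368%.

7.84%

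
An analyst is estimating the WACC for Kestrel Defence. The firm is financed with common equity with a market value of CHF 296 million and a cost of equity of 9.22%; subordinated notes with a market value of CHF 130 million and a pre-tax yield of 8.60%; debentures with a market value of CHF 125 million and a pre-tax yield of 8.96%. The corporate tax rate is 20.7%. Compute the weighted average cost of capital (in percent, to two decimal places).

8.17%

Total capital V = 296 + 130 + 125 = 551.
Equity: weight = 296/551 = 0.5372; cost = 9.22%.
Subordinated notes: weight = 130/551 = 0.2359; after-tax cost = 8.6% × (1 − 20.7%) = 6.8198%.
Debentures: weight = 125/551 = 0.2269; after-tax cost = 8.96% × (1 − 20.7%) = 7.1053%.
WACC = 0.5372 × 9.2200% + 0.2359 × 6.8198% + 0.2269 × 7.1053% = 8.1740%.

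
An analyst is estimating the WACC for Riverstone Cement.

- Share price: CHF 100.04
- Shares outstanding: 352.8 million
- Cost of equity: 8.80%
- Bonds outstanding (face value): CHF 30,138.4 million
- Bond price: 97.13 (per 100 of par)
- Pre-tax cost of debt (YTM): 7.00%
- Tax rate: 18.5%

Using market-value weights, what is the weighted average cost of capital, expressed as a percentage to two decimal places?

Market value of equity E = 100.04 × 352.8m = 35294.112m. Market value of debt D = 30138.4m × 97.13/100 = 29273.42792m.
Total capital V = 35294.112 + 29273.42792 = 64567.53992.
Equity: weight = 35294.112/64567.53992 = 0.5466; cost = 8.8%.
Bonds outstanding: weight = 29273.42792/64567.53992 = 0.4534; after-tax cost = 7% × (1 − 18.5%) = 5.7050%.
WACC = 0.5466 × 8.8000% + 0.4534 × 5.7050% = 7.3968%.

7.40%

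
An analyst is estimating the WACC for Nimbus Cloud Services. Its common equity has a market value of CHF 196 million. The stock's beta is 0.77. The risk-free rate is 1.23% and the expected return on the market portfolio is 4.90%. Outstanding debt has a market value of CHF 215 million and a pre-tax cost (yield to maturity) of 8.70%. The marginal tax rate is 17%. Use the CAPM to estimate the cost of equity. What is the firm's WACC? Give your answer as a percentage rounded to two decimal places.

5.71%

Market risk premium = 4.9% − 1.23% = 3.67%.
Cost of equity via CAPM: Re = 1.23% + 0.77 × 3.67% = 4.0559%.
Total capital V = 196 + 215 = 411.
Equity: weight = 196/411 = 0.4769; cost = 4.0559%.
Debt: weight = 215/411 = 0.5231; after-tax cost = 8.7% × (1 − 17%) = 7.2210%.
WACC = 0.4769 × 4.0559% + 0.5231 × 7.2210% = 5.7116%.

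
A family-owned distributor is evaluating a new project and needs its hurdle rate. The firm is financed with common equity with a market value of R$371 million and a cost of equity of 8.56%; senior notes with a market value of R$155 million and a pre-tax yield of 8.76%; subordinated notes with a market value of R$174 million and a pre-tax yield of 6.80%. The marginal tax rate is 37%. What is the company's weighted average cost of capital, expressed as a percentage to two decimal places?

6.82%

Total capital V = 371 + 155 + 174 = 700.
Equity: weight = 371/700 = 0.5300; cost = 8.56%.
Senior notes: weight = 155/700 = 0.2214; after-tax cost = 8.76% × (1 − 37%) = 5.5188%.
Subordinated notes: weight = 174/700 = 0.2486; after-tax cost = 6.8% × (1 − 37%) = 4.2840%.
WACC = 0.5300 × 8.5600% + 0.2214 × 5.5188% + 0.2486 × 4.2840% = 6.8237%.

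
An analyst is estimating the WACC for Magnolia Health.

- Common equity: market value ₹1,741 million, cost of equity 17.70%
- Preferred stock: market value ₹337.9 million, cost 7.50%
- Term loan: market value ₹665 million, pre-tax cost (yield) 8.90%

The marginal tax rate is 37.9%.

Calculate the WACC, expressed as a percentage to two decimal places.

13.49%

Total capital V = 1741 + 337.9 + 665 = 2743.9.
Equity: weight = 1741/2743.9 = 0.6345; cost = 17.7%.
Preferred: weight = 337.9/2743.9 = 0.1231; cost = 7.5%.
Term loan: weight = 665/2743.9 = 0.2424; after-tax cost = 8.9% × (1 − 37.9%) = 5.5269%.
WACC = 0.6345 × 17.7000% + 0.1231 × 7.5000% + 0.2424 × 5.5269% = 13.4937%.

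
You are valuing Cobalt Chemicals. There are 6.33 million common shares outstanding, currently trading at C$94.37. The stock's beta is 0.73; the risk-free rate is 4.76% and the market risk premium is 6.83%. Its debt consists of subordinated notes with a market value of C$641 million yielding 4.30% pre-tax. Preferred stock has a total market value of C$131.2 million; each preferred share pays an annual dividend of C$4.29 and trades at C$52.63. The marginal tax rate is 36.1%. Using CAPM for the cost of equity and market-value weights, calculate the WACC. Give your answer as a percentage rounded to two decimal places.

6.32%

Cost of equity via CAPM: Re = 4.76% + 0.73 × 6.83% = 9.7459%.
Cost of preferred: Rp = 4.29 / 52.63 = 8.1512%.
Market value of equity E = 94.37 × 6.33m = 597.3621m.
Total capital V = 597.3621 + 131.2 + 641 = 1369.5621.
Equity: weight = 597.3621/1369.5621 = 0.4362; cost = 9.7459%.
Preferred: weight = 131.2/1369.5621 = 0.0958; cost = 8.1512%.
Subordinated notes: weight = 641/1369.5621 = 0.4680; after-tax cost = 4.3% × (1 − 36.1%) = 2.7477%.
WACC = 0.4362 × 9.7459% + 0.0958 × 8.1512% + 0.4680 × 2.7477% = 6.3177%.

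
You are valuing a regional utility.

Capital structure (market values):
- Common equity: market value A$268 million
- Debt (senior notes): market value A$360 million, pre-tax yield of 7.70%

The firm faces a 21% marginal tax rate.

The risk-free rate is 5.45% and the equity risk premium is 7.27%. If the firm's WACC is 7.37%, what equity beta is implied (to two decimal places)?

Total capital V = 268 + 360 = 628.
Equity weight = 268/628 = 0.4268.
Senior notes weight = 360/628 = 0.5732.
Debt contribution = 0.5732 × 7.7% × (1 − 21%) = 3.4871%.
Required equity contribution = 7.37% − 3.4871% = 3.8829%  ⇒  Re = 9.0988%.
CAPM: 9.0988% = 5.45% + β × 7.27%  ⇒  β = 0.5019.

0.50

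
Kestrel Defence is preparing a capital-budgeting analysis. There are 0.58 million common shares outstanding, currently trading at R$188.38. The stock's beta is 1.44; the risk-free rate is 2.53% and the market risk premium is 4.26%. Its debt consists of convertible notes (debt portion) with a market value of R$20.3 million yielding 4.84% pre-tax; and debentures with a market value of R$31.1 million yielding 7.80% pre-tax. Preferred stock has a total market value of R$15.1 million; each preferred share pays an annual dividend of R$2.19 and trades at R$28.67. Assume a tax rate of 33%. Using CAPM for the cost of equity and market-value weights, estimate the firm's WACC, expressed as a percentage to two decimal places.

7.34%

Cost of equity via CAPM: Re = 2.53% + 1.44 × 4.26% = 8.6644%.
Cost of preferred: Rp = 2.19 / 28.67 = 7.6386%.
Market value of equity E = 188.38 × 0.58m = 109.2604m.
Total capital V = 109.2604 + 15.1 + 20.3 + 31.1 = 175.7604.
Equity: weight = 109.2604/175.7604 = 0.6216; cost = 8.6644%.
Preferred: weight = 15.1/175.7604 = 0.0859; cost = 7.6386%.
Convertible notes (debt portion): weight = 20.3/175.7604 = 0.1155; after-tax cost = 4.84% × (1 − 33%) = 3.2428%.
Debentures: weight = 31.1/175.7604 = 0.1769; after-tax cost = 7.8% × (1 − 33%) = 5.2260%.
WACC = 0.6216 × 8.6644% + 0.0859 × 7.6386% + 0.1155 × 3.2428% + 0.1769 × 5.2260% = 7.3417%.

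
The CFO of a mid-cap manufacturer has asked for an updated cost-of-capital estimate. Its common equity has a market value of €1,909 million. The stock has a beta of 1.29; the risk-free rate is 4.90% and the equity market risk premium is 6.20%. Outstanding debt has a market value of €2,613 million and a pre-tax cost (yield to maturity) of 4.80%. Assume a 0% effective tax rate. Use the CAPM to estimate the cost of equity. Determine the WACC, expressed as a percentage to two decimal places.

8.22%

Cost of equity via CAPM: Re = 4.9% + 1.29 × 6.2% = 12.8980%.
Total capital V = 1909 + 2613 = 4522.
Equity: weight = 1909/4522 = 0.4222; cost = 12.898%.
Debt: weight = 2613/4522 = 0.5778; after-tax cost = 4.8% × (1 − 0%) = 4.8000%.
WACC = 0.4222 × 12.8980% + 0.5778 × 4.8000% = 8.2186%.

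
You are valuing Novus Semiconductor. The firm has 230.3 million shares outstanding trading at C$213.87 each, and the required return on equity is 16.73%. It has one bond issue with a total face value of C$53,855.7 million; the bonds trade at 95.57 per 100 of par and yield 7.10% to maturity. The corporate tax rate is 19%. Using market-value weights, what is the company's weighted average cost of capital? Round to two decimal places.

Market value of equity E = 213.87 × 230.3m = 49254.261m. Market value of debt D = 53855.7m × 95.57/100 = 51469.89249m.
Total capital V = 49254.261 + 51469.89249 = 100724.15349.
Equity: weight = 49254.261/100724.15349 = 0.4890; cost = 16.73%.
Bonds outstanding: weight = 51469.89249/100724.15349 = 0.5110; after-tax cost = 7.1% × (1 − 19%) = 5.7510%.
WACC = 0.4890 × 16.7300% + 0.5110 × 5.7510% = 11.1197%.

11.12%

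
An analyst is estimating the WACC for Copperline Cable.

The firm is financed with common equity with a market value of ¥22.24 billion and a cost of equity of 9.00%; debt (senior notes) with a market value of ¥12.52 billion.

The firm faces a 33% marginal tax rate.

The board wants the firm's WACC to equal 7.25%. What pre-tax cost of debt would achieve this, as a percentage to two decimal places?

6.18%

Total capital V = 22.24 + 12.52 = 34.76.
Equity weight = 22.24/34.76 = 0.6398.
Senior notes weight = 12.52/34.76 = 0.3602.
Equity contribution = 0.6398 × 9% = 5.7583%.
Remaining for debt = 7.25% − 5.7583% = 1.4917%.
Rd × (1 − 33%) × 0.3602 = 1.4917%  ⇒  Rd = 6.1812%.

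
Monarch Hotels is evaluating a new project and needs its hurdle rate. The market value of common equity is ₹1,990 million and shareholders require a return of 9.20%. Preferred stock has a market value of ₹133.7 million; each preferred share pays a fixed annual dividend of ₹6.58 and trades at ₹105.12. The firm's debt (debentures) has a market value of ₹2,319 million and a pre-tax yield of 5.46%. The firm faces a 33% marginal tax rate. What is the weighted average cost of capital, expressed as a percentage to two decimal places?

6.22%

Cost of preferred: Rp = 6.58 / 105.12 = 6.2595%.
Total capital V = 1990 + 133.7 + 2319 = 4442.7.
Equity: weight = 1990/4442.7 = 0.4479; cost = 9.2%.
Preferred: weight = 133.7/4442.7 = 0.0301; cost = 6.2595%.
Debentures: weight = 2319/4442.7 = 0.5220; after-tax cost = 5.46% × (1 − 33%) = 3.6582%.
WACC = 0.4479 × 9.2000% + 0.0301 × 6.2595% + 0.5220 × 3.6582% = 6.2188%.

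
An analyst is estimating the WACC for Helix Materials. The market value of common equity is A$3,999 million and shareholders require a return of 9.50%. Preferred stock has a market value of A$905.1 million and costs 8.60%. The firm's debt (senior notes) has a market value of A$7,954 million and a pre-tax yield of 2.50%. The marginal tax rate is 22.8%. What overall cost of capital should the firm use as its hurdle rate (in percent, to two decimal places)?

Total capital V = 3999 + 905.1 + 7954 = 12858.1.
Equity: weight = 3999/12858.1 = 0.3110; cost = 9.5%.
Preferred: weight = 905.1/12858.1 = 0.0704; cost = 8.6%.
Senior notes: weight = 7954/12858.1 = 0.6186; after-tax cost = 2.5% × (1 − 22.8%) = 1.9300%.
WACC = 0.3110 × 9.5000% + 0.0704 × 8.6000% + 0.6186 × 1.9300% = 4.7539%.

4.75%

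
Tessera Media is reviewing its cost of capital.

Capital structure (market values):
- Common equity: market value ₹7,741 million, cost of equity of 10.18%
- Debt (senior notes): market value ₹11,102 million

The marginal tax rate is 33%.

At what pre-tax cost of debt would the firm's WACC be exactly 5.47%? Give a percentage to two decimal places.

Total capital V = 7741 + 11102 = 18843.
Equity weight = 7741/18843 = 0.4108.
Senior notes weight = 11102/18843 = 0.5892.
Equity contribution = 0.4108 × 10.18% = 4.1821%.
Remaining for debt = 5.47% − 4.1821% = 1.2879%.
Rd × (1 − 33%) × 0.5892 = 1.2879%  ⇒  Rd = 3.2625%.

3.26%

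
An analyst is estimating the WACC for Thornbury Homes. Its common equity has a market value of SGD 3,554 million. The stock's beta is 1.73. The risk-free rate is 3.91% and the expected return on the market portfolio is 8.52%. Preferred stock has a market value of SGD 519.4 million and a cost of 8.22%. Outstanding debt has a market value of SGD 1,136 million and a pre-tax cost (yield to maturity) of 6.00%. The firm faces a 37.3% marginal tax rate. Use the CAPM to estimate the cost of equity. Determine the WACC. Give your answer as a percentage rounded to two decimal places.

9.75%

Market risk premium = 8.52% − 3.91% = 4.61%.
Cost of equity via CAPM: Re = 3.91% + 1.73 × 4.61% = 11.8853%.
Total capital V = 3554 + 519.4 + 1136 = 5209.4.
Equity: weight = 3554/5209.4 = 0.6822; cost = 11.8853%.
Preferred: weight = 519.4/5209.4 = 0.0997; cost = 8.22%.
Debt: weight = 1136/5209.4 = 0.2181; after-tax cost = 6% × (1 − 37.3%) = 3.7620%.
WACC = 0.6822 × 11.8853% + 0.0997 × 8.2200% + 0.2181 × 3.7620% = 9.7484%.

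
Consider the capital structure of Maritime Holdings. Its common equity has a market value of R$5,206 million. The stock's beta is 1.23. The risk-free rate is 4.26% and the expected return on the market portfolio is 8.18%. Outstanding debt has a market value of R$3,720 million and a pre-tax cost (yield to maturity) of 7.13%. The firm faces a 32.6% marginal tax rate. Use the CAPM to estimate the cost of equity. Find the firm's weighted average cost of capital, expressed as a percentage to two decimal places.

Market risk premium = 8.18% − 4.26% = 3.92%.
Cost of equity via CAPM: Re = 4.26% + 1.23 × 3.92% = 9.0816%.
Total capital V = 5206 + 3720 = 8926.
Equity: weight = 5206/8926 = 0.5832; cost = 9.0816%.
Debt: weight = 3720/8926 = 0.4168; after-tax cost = 7.13% × (1 − 32.6%) = 4.8056%.
WACC = 0.5832 × 9.0816% + 0.4168 × 4.8056% = 7.2995%.

7.30%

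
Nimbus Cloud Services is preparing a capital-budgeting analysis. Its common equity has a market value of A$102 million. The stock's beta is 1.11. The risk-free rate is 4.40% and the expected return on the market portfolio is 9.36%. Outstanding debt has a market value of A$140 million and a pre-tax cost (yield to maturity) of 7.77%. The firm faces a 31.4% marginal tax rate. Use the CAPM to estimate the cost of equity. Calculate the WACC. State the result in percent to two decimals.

7.26%

Market risk premium = 9.36% − 4.4% = 4.96%.
Cost of equity via CAPM: Re = 4.4% + 1.11 × 4.96% = 9.9056%.
Total capital V = 102 + 140 = 242.
Equity: weight = 102/242 = 0.4215; cost = 9.9056%.
Debt: weight = 140/242 = 0.5785; after-tax cost = 7.77% × (1 − 31.4%) = 5.3302%.
WACC = 0.4215 × 9.9056% + 0.5785 × 5.3302% = 7.2587%.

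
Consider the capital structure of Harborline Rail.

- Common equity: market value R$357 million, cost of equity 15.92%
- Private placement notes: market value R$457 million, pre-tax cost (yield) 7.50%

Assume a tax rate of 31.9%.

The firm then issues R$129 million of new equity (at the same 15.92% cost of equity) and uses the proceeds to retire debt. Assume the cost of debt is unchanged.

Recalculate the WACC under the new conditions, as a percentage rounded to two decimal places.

11.56%

After the change:
Total capital V = 486 + 328 = 814.
Equity: weight = 486/814 = 0.5971; cost = 15.92%.
Private placement notes: weight = 328/814 = 0.4029; after-tax cost = 7.5% × (1 − 31.9%) = 5.1075%.
WACC = 0.5971 × 15.9200% + 0.4029 × 5.1075% = 11.5631%.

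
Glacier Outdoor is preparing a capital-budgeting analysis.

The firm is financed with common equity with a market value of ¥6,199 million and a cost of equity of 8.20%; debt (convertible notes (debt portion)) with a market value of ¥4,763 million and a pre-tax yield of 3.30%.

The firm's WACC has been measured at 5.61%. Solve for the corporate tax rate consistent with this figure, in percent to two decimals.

Total capital V = 6199 + 4763 = 10962.
Equity weight = 6199/10962 = 0.5655.
Convertible notes (debt portion) weight = 4763/10962 = 0.4345.
Equity contribution = 0.5655 × 8.2% = 4.6371%.
Debt contribution must be 5.61% − 4.6371% = 0.9729%.
0.4345 × 3.3% × (1 − T) = 0.9729%  ⇒  (1 − T) = 0.6785.
T = 32.1473%.

32.15%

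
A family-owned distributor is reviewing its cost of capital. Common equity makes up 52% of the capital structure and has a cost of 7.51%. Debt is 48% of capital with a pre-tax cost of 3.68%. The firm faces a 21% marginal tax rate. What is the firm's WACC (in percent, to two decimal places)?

5.30%

After-tax cost of debt = 3.68% × (1 − 21%) = 2.9072%.
WACC = 0.520 × 7.5100% + 0.480 × 2.9072% = 5.3007%.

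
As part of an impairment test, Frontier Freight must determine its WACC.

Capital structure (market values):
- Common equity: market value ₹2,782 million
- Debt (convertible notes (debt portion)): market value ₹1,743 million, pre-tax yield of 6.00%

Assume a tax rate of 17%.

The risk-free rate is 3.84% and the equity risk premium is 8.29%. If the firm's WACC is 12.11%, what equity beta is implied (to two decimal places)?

1.54

Total capital V = 2782 + 1743 = 4525.
Equity weight = 2782/4525 = 0.6148.
Convertible notes (debt portion) weight = 1743/4525 = 0.3852.
Debt contribution = 0.3852 × 6% × (1 − 17%) = 1.9183%.
Required equity contribution = 12.11% − 1.9183% = 10.1917%  ⇒  Re = 16.5771%.
CAPM: 16.5771% = 3.84% + β × 8.29%  ⇒  β = 1.5364.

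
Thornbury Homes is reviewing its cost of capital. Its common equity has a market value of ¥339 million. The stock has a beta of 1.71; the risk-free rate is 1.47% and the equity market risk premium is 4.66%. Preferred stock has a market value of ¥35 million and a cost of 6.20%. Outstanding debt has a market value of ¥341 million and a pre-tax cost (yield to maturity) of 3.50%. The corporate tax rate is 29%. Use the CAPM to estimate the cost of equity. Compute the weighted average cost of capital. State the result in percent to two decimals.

Cost of equity via CAPM: Re = 1.47% + 1.71 × 4.66% = 9.4386%.
Total capital V = 339 + 35 + 341 = 715.
Equity: weight = 339/715 = 0.4741; cost = 9.4386%.
Preferred: weight = 35/715 = 0.0490; cost = 6.2%.
Debt: weight = 341/715 = 0.4769; after-tax cost = 3.5% × (1 − 29%) = 2.4850%.
WACC = 0.4741 × 9.4386% + 0.0490 × 6.2000% + 0.4769 × 2.4850% = 5.9637%.

5.96%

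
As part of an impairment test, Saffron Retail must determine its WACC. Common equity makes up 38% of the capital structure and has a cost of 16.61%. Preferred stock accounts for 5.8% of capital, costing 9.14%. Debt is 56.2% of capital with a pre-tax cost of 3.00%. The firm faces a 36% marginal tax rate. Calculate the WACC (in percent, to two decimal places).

After-tax cost of debt = 3% × (1 − 36%) = 1.9200%.
WACC = 0.380 × 16.6100% + 0.058 × 9.1400% + 0.562 × 1.9200% = 7.9210%.

7.92%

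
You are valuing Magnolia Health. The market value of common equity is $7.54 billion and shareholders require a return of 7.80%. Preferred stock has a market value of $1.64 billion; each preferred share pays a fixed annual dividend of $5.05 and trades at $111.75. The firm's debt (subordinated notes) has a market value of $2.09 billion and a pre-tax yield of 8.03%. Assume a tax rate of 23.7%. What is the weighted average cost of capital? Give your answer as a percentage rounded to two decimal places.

7.01%

Cost of preferred: Rp = 5.05 / 111.75 = 4.5190%.
Total capital V = 7.54 + 1.64 + 2.09 = 11.27.
Equity: weight = 7.54/11.27 = 0.6690; cost = 7.8%.
Preferred: weight = 1.64/11.27 = 0.1455; cost = 4.519%.
Subordinated notes: weight = 2.09/11.27 = 0.1854; after-tax cost = 8.03% × (1 − 23.7%) = 6.1269%.
WACC = 0.6690 × 7.8000% + 0.1455 × 4.5190% + 0.1854 × 6.1269% = 7.0123%.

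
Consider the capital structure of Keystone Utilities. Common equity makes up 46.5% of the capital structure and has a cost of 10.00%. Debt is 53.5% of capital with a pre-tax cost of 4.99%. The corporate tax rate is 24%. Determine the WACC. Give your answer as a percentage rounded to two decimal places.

After-tax cost of debt = 4.99% × (1 − 24%) = 3.7924%.
WACC = 0.465 × 10.0000% + 0.535 × 3.7924% = 6.6789%.

6.68%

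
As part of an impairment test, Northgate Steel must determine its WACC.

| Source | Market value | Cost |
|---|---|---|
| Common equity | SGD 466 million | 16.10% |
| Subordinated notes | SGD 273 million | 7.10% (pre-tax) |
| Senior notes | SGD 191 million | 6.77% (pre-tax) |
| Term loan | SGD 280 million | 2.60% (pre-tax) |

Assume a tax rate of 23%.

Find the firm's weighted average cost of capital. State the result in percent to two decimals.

Total capital V = 466 + 273 + 191 + 280 = 1210.
Equity: weight = 466/1210 = 0.3851; cost = 16.1%.
Subordinated notes: weight = 273/1210 = 0.2256; after-tax cost = 7.1% × (1 − 23%) = 5.4670%.
Senior notes: weight = 191/1210 = 0.1579; after-tax cost = 6.77% × (1 − 23%) = 5.2129%.
Term loan: weight = 280/1210 = 0.2314; after-tax cost = 2.6% × (1 − 23%) = 2.0020%.
WACC = 0.3851 × 16.1000% + 0.2256 × 5.4670% + 0.1579 × 5.2129% + 0.2314 × 2.0020% = 8.7201%.

8.72%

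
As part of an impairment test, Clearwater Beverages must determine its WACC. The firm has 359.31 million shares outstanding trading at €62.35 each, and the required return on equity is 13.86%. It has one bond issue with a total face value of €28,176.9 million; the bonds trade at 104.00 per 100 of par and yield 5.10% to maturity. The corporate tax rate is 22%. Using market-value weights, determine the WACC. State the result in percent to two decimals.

8.26%

Market value of equity E = 62.35 × 359.31m = 22402.9785m. Market value of debt D = 28176.9m × 104.0/100 = 29303.976m.
Total capital V = 22402.9785 + 29303.976 = 51706.9545.
Equity: weight = 22402.9785/51706.9545 = 0.4333; cost = 13.86%.
Bonds outstanding: weight = 29303.976/51706.9545 = 0.5667; after-tax cost = 5.1% × (1 − 22%) = 3.9780%.
WACC = 0.4333 × 13.8600% + 0.5667 × 3.9780% = 8.2596%.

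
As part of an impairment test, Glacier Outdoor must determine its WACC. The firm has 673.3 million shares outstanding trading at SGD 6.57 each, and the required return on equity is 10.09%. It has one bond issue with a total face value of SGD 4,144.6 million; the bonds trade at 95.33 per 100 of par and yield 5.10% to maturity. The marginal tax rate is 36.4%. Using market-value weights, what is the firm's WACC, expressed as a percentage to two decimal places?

6.86%

Market value of equity E = 6.57 × 673.3m = 4423.581m. Market value of debt D = 4144.6m × 95.33/100 = 3951.04718m.
Total capital V = 4423.581 + 3951.04718 = 8374.62818.
Equity: weight = 4423.581/8374.62818 = 0.5282; cost = 10.09%.
Bonds outstanding: weight = 3951.04718/8374.62818 = 0.4718; after-tax cost = 5.1% × (1 − 36.4%) = 3.2436%.
WACC = 0.5282 × 10.0900% + 0.4718 × 3.2436% = 6.8600%.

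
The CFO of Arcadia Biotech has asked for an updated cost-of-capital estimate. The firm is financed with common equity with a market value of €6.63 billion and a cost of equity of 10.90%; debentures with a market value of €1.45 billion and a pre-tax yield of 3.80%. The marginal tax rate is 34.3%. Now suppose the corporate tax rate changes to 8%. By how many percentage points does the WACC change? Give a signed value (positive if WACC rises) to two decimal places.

+0.18 pp

Current WACC:
Total capital V = 6.63 + 1.45 = 8.08.
Equity: weight = 6.63/8.08 = 0.8205; cost = 10.9%.
Debentures: weight = 1.45/8.08 = 0.1795; after-tax cost = 3.8% × (1 − 34.3%) = 2.4966%.
WACC = 0.8205 × 10.9000% + 0.1795 × 2.4966% = 9.3920%.
After the change:
Total capital V = 6.63 + 1.45 = 8.08.
Equity: weight = 6.63/8.08 = 0.8205; cost = 10.9%.
Debentures: weight = 1.45/8.08 = 0.1795; after-tax cost = 3.8% × (1 − 8%) = 3.4960%.
WACC = 0.8205 × 10.9000% + 0.1795 × 3.4960% = 9.5713%.
Change in WACC = 9.5713% − 9.3920% = 0.1793 pp.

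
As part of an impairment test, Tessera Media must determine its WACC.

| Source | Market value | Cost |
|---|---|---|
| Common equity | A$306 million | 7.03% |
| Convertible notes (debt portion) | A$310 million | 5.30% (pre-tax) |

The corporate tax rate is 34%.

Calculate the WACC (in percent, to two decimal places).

5.25%

Total capital V = 306 + 310 = 616.
Equity: weight = 306/616 = 0.4968; cost = 7.03%.
Convertible notes (debt portion): weight = 310/616 = 0.5032; after-tax cost = 5.3% × (1 − 34%) = 3.4980%.
WACC = 0.4968 × 7.0300% + 0.5032 × 3.4980% = 5.2525%.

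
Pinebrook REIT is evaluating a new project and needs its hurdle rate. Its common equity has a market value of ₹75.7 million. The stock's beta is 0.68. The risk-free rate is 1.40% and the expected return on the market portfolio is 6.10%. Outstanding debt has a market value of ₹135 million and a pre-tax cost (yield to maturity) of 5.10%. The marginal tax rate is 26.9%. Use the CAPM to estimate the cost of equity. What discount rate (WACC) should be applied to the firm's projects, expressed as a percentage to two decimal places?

4.04%

Market risk premium = 6.1% − 1.4% = 4.7%.
Cost of equity via CAPM: Re = 1.4% + 0.68 × 4.7% = 4.5960%.
Total capital V = 75.7 + 135 = 210.7.
Equity: weight = 75.7/210.7 = 0.3593; cost = 4.596%.
Debt: weight = 135/210.7 = 0.6407; after-tax cost = 5.1% × (1 − 26.9%) = 3.7281%.
WACC = 0.3593 × 4.5960% + 0.6407 × 3.7281% = 4.0399%.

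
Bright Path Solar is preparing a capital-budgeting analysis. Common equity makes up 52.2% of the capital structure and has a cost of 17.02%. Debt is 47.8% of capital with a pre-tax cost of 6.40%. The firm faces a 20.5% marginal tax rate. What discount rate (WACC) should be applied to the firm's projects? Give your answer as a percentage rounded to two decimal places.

After-tax cost of debt = 6.4% × (1 − 20.5%) = 5.0880%.
WACC = 0.522 × 17.0200% + 0.478 × 5.0880% = 11.3165%.

11.32%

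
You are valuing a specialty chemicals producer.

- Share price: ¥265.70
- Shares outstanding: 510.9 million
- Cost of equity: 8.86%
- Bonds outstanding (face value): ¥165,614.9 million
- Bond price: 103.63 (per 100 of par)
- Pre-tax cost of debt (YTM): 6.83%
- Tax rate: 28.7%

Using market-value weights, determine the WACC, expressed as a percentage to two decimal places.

Market value of equity E = 265.7 × 510.9m = 135746.13m. Market value of debt D = 165614.9m × 103.63/100 = 171626.72087m.
Total capital V = 135746.13 + 171626.72087 = 307372.85087.
Equity: weight = 135746.13/307372.85087 = 0.4416; cost = 8.86%.
Bonds outstanding: weight = 171626.72087/307372.85087 = 0.5584; after-tax cost = 6.83% × (1 − 28.7%) = 4.8698%.
WACC = 0.4416 × 8.8600% + 0.5584 × 4.8698% = 6.6320%.

6.63%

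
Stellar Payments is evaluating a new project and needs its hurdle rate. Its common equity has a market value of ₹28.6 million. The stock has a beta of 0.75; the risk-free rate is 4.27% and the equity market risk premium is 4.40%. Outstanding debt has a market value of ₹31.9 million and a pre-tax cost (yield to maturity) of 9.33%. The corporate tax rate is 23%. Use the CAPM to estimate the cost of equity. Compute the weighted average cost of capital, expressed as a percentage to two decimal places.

7.37%

Cost of equity via CAPM: Re = 4.27% + 0.75 × 4.4% = 7.5700%.
Total capital V = 28.6 + 31.9 = 60.5.
Equity: weight = 28.6/60.5 = 0.4727; cost = 7.57%.
Debt: weight = 31.9/60.5 = 0.5273; after-tax cost = 9.33% × (1 − 23%) = 7.1841%.
WACC = 0.4727 × 7.5700% + 0.5273 × 7.1841% = 7.3665%.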